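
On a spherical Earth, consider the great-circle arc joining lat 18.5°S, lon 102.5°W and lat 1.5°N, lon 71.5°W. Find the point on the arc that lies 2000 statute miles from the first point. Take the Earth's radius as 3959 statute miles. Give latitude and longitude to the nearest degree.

≈ lat 3°S, lon 78°W

The haversine formula gives a central angle δ ≈ 0.636 rad (36.5°) between the endpoints. The total great-circle distance is δ·R ≈ 0.636 × 3959 ≈ 2519 mi, so the target fraction is f = 2000/2519 ≈ 0.794.
Interpolate at f ≈ 0.794 with slerp weights a = sin((1−f)δ)/sin δ ≈ 0.220, b = sin(fδ)/sin δ ≈ 0.814.
p = a·p₁ + b·p₂ ≈ (0.213, -0.976, -0.049); φ = arcsin(p_z) ≈ -2.78°, λ = atan2(p_y, p_x) ≈ -77.68°.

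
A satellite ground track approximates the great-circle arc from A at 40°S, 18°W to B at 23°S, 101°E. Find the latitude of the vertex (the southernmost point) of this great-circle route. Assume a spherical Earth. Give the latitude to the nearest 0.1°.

The great circle lies in the plane with unit normal n̂ = (p₁ × p₂)/|p₁ × p₂|.
Here n̂_z ≈ +0.619; the vertex latitude is φ_max = arccos|n̂_z| ≈ 51.7°.

≈ 51.7°S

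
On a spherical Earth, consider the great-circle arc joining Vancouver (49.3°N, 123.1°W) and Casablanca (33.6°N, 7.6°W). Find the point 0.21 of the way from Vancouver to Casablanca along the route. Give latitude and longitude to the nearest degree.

Write both endpoints as unit vectors p₁, p₂ with components (cos φ cos λ, cos φ sin λ, sin φ).
The central angle between the endpoints is δ = arccos(p₁·p₂) ≈ 1.384 rad (79.3°).
Interpolate at f = 0.21 with slerp weights a = sin((1−f)δ)/sin δ ≈ 0.904, b = sin(fδ)/sin δ ≈ 0.292.
p = a·p₁ + b·p₂ ≈ (-0.081, -0.526, 0.847); φ = arcsin(p_z) ≈ 57.85°, λ = atan2(p_y, p_x) ≈ -98.77°.

≈ 58°N, 99°W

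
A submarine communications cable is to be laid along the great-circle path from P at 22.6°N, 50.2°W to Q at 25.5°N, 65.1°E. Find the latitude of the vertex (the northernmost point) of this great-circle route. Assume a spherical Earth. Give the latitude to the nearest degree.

≈ 40°N

The great circle lies in the plane with unit normal n̂ = (p₁ × p₂)/|p₁ × p₂|.
Here n̂_z ≈ +0.767; the vertex latitude is φ_max = arccos|n̂_z| ≈ 39.9°.
Check via Clairaut: cos φ_max = |cos φ₁| · sin C = cos(22.6°)·sin(56.2°) ≈ 0.767, again giving ≈ 39.9°.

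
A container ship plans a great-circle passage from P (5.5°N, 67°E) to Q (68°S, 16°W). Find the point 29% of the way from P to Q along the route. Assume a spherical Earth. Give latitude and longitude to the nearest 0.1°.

≈ (19.4°S, 56.7°E)

Write both endpoints as unit vectors p₁, p₂ with components (cos φ cos λ, cos φ sin λ, sin φ).
The central angle between the endpoints is δ = arccos(p₁·p₂) ≈ 1.614 rad (92.5°).
Interpolate at f = 0.29 with slerp weights a = sin((1−f)δ)/sin δ ≈ 0.912, b = sin(fδ)/sin δ ≈ 0.452.
p = a·p₁ + b·p₂ ≈ (0.517, 0.789, -0.331); φ = arcsin(p_z) ≈ -19.35°, λ = atan2(p_y, p_x) ≈ 56.75°.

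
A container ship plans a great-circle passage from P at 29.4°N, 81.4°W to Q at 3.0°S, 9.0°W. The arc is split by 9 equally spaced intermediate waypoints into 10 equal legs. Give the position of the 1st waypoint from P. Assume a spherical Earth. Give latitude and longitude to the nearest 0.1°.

≈ 27.6°N, 73.0°W

Write both endpoints as unit vectors p₁, p₂ with components (cos φ cos λ, cos φ sin λ, sin φ).
The central angle between the endpoints is δ = arccos(p₁·p₂) ≈ 1.331 rad (76.3°).
Interpolate at f = 1/10 with slerp weights a = sin((1−f)δ)/sin δ ≈ 0.959, b = sin(fδ)/sin δ ≈ 0.137.
p = a·p₁ + b·p₂ ≈ (0.260, -0.847, 0.463); φ = arcsin(p_z) ≈ 27.61°, λ = atan2(p_y, p_x) ≈ -72.96°.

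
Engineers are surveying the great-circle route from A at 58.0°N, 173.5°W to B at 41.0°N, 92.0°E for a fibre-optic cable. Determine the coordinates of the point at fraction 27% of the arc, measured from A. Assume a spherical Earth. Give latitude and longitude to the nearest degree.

Write both endpoints as unit vectors p₁, p₂ with components (cos φ cos λ, cos φ sin λ, sin φ).
The central angle between the endpoints is δ = arccos(p₁·p₂) ≈ 1.018 rad (58.3°).
Interpolate at f = 0.27 with slerp weights a = sin((1−f)δ)/sin δ ≈ 0.795, b = sin(fδ)/sin δ ≈ 0.319.
p = a·p₁ + b·p₂ ≈ (-0.427, 0.193, 0.883); φ = arcsin(p_z) ≈ 62.06°, λ = atan2(p_y, p_x) ≈ 155.69°.

≈ 62°N, 156°E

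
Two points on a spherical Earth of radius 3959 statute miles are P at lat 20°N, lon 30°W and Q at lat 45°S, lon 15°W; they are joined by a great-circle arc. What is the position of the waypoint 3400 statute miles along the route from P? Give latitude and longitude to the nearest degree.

≈ lat 28°S, lon 20°W

Write both endpoints as unit vectors p₁, p₂ with components (cos φ cos λ, cos φ sin λ, sin φ).
The central angle between the endpoints is δ = arccos(p₁·p₂) ≈ 1.159 rad (66.4°). The total great-circle distance is δ·R ≈ 1.159 × 3959 ≈ 4590 mi, so the target fraction is f = 3400/4590 ≈ 0.741.
Interpolate at f ≈ 0.741 with slerp weights a = sin((1−f)δ)/sin δ ≈ 0.323, b = sin(fδ)/sin δ ≈ 0.826.
p = a·p₁ + b·p₂ ≈ (0.827, -0.303, -0.474); φ = arcsin(p_z) ≈ -28.27°, λ = atan2(p_y, p_x) ≈ -20.12°.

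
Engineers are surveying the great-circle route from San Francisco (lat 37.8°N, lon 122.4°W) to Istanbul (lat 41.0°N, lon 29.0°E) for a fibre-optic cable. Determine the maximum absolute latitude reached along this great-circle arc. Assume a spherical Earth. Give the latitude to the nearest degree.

The great circle lies in the plane with unit normal n̂ = (p₁ × p₂)/|p₁ × p₂|.
Here n̂_z ≈ +0.288; the vertex latitude is φ_max = arccos|n̂_z| ≈ 73.3°.
Check via Clairaut: cos φ_max = |cos φ₁| · sin C = cos(37.8°)·sin(21.3°) ≈ 0.288, again giving ≈ 73.3°.

≈ 73°N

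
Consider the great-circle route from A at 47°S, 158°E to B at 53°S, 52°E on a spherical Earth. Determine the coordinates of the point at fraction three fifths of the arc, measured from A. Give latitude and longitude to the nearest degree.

≈ 63°S, 96°E

Convert each endpoint to a unit vector on the sphere (x = cos φ cos λ, y = cos φ sin λ, z = sin φ).
The central angle between the endpoints is δ = arccos(p₁·p₂) ≈ 1.080 rad (61.9°).
Interpolate at f = 3/5 with slerp weights a = sin((1−f)δ)/sin δ ≈ 0.475, b = sin(fδ)/sin δ ≈ 0.684.
p = a·p₁ + b·p₂ ≈ (-0.047, 0.446, -0.894); φ = arcsin(p_z) ≈ -63.36°, λ = atan2(p_y, p_x) ≈ 95.97°.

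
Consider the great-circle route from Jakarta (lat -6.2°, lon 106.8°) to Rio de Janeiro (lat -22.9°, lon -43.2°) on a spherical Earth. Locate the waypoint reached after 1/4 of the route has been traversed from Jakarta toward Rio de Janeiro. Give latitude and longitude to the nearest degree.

≈ lat -30°, lon 80°

Convert each endpoint to a unit vector on the sphere (x = cos φ cos λ, y = cos φ sin λ, z = sin φ).
The central angle between the endpoints is δ = arccos(p₁·p₂) ≈ 2.420 rad (138.7°).
Interpolate at f = 1/4 with slerp weights a = sin((1−f)δ)/sin δ ≈ 1.470, b = sin(fδ)/sin δ ≈ 0.862.
p = a·p₁ + b·p₂ ≈ (0.156, 0.855, -0.494); φ = arcsin(p_z) ≈ -29.60°, λ = atan2(p_y, p_x) ≈ 79.64°.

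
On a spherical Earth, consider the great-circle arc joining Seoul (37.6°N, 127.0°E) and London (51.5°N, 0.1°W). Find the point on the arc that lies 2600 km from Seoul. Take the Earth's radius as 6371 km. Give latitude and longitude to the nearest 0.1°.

≈ (56.3°N, 105.9°E)

From cos δ = sin φ₁ sin φ₂ + cos φ₁ cos φ₂ cos Δλ, the central angle is δ ≈ 1.390 rad (79.6°). The total great-circle distance is δ·R ≈ 1.390 × 6371 ≈ 8855 km, so the target fraction is f = 2600/8855 ≈ 0.294.
Interpolate at f ≈ 0.294 with slerp weights a = sin((1−f)δ)/sin δ ≈ 0.845, b = sin(fδ)/sin δ ≈ 0.403.
p = a·p₁ + b·p₂ ≈ (-0.152, 0.534, 0.831); φ = arcsin(p_z) ≈ 56.25°, λ = atan2(p_y, p_x) ≈ 105.86°.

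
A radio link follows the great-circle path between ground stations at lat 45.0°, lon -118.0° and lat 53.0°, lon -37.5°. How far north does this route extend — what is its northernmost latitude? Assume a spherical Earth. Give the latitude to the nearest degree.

The great circle lies in the plane with unit normal n̂ = (p₁ × p₂)/|p₁ × p₂|.
Here n̂_z ≈ +0.543; the vertex latitude is φ_max = arccos|n̂_z| ≈ 57.1°.
Check via Clairaut: cos φ_max = |cos φ₁| · sin C = cos(45.0°)·sin(50.2°) ≈ 0.543, again giving ≈ 57.1°.

≈ 57°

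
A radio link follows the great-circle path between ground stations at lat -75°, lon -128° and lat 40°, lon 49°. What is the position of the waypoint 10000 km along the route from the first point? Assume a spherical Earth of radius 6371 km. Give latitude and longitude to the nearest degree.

≈ lat -15°, lon 48°

Convert each endpoint to a unit vector on the sphere (x = cos φ cos λ, y = cos φ sin λ, z = sin φ).
The central angle between the endpoints is δ = arccos(p₁·p₂) ≈ 2.530 rad (145.0°). The total great-circle distance is δ·R ≈ 2.530 × 6371 ≈ 16120 km, so the target fraction is f = 10000/16120 ≈ 0.620.
Interpolate at f ≈ 0.620 with slerp weights a = sin((1−f)δ)/sin δ ≈ 1.428, b = sin(fδ)/sin δ ≈ 1.742.
p = a·p₁ + b·p₂ ≈ (0.648, 0.716, -0.259); φ = arcsin(p_z) ≈ -15.03°, λ = atan2(p_y, p_x) ≈ 47.85°.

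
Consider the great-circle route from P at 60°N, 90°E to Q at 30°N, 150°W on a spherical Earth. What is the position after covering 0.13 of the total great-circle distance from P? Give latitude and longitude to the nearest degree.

Write both endpoints as unit vectors p₁, p₂ with components (cos φ cos λ, cos φ sin λ, sin φ).
The central angle between the endpoints is δ = arccos(p₁·p₂) ≈ 1.353 rad (77.5°).
Interpolate at f = 0.13 with slerp weights a = sin((1−f)δ)/sin δ ≈ 0.946, b = sin(fδ)/sin δ ≈ 0.179.
p = a·p₁ + b·p₂ ≈ (-0.134, 0.395, 0.909); φ = arcsin(p_z) ≈ 65.32°, λ = atan2(p_y, p_x) ≈ 108.78°.

≈ 65°N, 109°E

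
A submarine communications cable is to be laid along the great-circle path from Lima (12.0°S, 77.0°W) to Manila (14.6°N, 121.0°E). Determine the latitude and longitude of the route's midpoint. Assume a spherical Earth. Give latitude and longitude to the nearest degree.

≈ 8°N, 156°W

From cos δ = sin φ₁ sin φ₂ + cos φ₁ cos φ₂ cos Δλ, the central angle is δ ≈ 2.833 rad (162.3°).
Interpolate at f = 1/2 with slerp weights a = sin((1−f)δ)/sin δ ≈ 3.249, b = sin(fδ)/sin δ ≈ 3.249.
p = a·p₁ + b·p₂ ≈ (-0.905, -0.402, 0.143); φ = arcsin(p_z) ≈ 8.25°, λ = atan2(p_y, p_x) ≈ -156.06°.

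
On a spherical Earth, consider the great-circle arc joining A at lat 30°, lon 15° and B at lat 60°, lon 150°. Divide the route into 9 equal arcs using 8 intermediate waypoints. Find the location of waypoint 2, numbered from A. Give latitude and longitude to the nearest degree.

≈ lat 47°, lon 24°

From cos δ = sin φ₁ sin φ₂ + cos φ₁ cos φ₂ cos Δλ, the central angle is δ ≈ 1.444 rad (82.7°).
Interpolate at f = 2/9 with slerp weights a = sin((1−f)δ)/sin δ ≈ 0.909, b = sin(fδ)/sin δ ≈ 0.318.
p = a·p₁ + b·p₂ ≈ (0.622, 0.283, 0.730); φ = arcsin(p_z) ≈ 46.86°, λ = atan2(p_y, p_x) ≈ 24.46°.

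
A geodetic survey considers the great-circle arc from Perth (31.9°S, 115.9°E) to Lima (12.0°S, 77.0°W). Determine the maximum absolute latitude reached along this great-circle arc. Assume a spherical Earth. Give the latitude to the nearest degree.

≈ 75°S

The great circle lies in the plane with unit normal n̂ = (p₁ × p₂)/|p₁ × p₂|.
Here n̂_z ≈ +0.259; the vertex latitude is φ_max = arccos|n̂_z| ≈ 75.0°.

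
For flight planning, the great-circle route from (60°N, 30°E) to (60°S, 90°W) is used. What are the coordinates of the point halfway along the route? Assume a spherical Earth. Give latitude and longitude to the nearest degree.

≈ (0°N, 30°W)

From cos δ = sin φ₁ sin φ₂ + cos φ₁ cos φ₂ cos Δλ, the central angle is δ ≈ 2.636 rad (151.0°).
Interpolate at f = 1/2 with slerp weights a = sin((1−f)δ)/sin δ ≈ 2.000, b = sin(fδ)/sin δ ≈ 2.000.
p = a·p₁ + b·p₂ ≈ (0.866, -0.500, 0.000); φ = arcsin(p_z) ≈ 0.00°, λ = atan2(p_y, p_x) ≈ -30.00°.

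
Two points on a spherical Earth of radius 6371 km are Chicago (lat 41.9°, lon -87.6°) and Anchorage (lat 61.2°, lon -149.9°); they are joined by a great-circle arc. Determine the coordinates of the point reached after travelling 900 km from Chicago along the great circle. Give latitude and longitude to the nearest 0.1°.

From cos δ = sin φ₁ sin φ₂ + cos φ₁ cos φ₂ cos Δλ, the central angle is δ ≈ 0.720 rad (41.2°). The total great-circle distance is δ·R ≈ 0.720 × 6371 ≈ 4586 km, so the target fraction is f = 900/4586 ≈ 0.196.
Interpolate at f ≈ 0.196 with slerp weights a = sin((1−f)δ)/sin δ ≈ 0.829, b = sin(fδ)/sin δ ≈ 0.214.
p = a·p₁ + b·p₂ ≈ (-0.063, -0.668, 0.741); φ = arcsin(p_z) ≈ 47.82°, λ = atan2(p_y, p_x) ≈ -95.40°.

≈ lat 47.8°, lon -95.4°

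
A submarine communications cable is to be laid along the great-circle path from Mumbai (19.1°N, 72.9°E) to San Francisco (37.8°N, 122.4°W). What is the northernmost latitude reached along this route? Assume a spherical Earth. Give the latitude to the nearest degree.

≈ 77°N

The great circle lies in the plane with unit normal n̂ = (p₁ × p₂)/|p₁ × p₂|.
Here n̂_z ≈ +0.231; the vertex latitude is φ_max = arccos|n̂_z| ≈ 76.7°.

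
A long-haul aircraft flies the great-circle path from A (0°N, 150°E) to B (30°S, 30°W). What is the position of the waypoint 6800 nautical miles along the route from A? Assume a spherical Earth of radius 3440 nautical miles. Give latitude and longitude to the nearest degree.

≈ (67°S, 30°W)

Write both endpoints as unit vectors p₁, p₂ with components (cos φ cos λ, cos φ sin λ, sin φ).
The central angle between the endpoints is δ = arccos(p₁·p₂) ≈ 2.618 rad (150.0°). The total great-circle distance is δ·R ≈ 2.618 × 3440 ≈ 9006 nmi, so the target fraction is f = 6800/9006 ≈ 0.755.
Interpolate at f ≈ 0.755 with slerp weights a = sin((1−f)δ)/sin δ ≈ 1.196, b = sin(fδ)/sin δ ≈ 1.837.
p = a·p₁ + b·p₂ ≈ (0.342, -0.197, -0.919); φ = arcsin(p_z) ≈ -66.74°, λ = atan2(p_y, p_x) ≈ -30.00°.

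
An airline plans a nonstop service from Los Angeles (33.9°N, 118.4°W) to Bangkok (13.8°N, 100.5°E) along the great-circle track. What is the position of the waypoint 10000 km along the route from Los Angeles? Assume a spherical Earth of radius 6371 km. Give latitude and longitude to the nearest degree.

Convert each endpoint to a unit vector on the sphere (x = cos φ cos λ, y = cos φ sin λ, z = sin φ).
The central angle between the endpoints is δ = arccos(p₁·p₂) ≈ 2.088 rad (119.6°). The total great-circle distance is δ·R ≈ 2.088 × 6371 ≈ 13301 km, so the target fraction is f = 10000/13301 ≈ 0.752.
Interpolate at f ≈ 0.752 with slerp weights a = sin((1−f)δ)/sin δ ≈ 0.570, b = sin(fδ)/sin δ ≈ 1.150.
p = a·p₁ + b·p₂ ≈ (-0.429, 0.682, 0.592); φ = arcsin(p_z) ≈ 36.31°, λ = atan2(p_y, p_x) ≈ 122.12°.

≈ (36°N, 122°E)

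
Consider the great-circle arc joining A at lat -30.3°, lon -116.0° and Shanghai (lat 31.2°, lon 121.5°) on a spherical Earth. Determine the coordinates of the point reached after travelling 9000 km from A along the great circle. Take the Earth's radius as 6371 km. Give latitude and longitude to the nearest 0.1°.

≈ lat 9.5°, lon 170.4°

Write both endpoints as unit vectors p₁, p₂ with components (cos φ cos λ, cos φ sin λ, sin φ).
The central angle between the endpoints is δ = arccos(p₁·p₂) ≈ 2.289 rad (131.2°). The total great-circle distance is δ·R ≈ 2.289 × 6371 ≈ 14584 km, so the target fraction is f = 9000/14584 ≈ 0.617.
Interpolate at f ≈ 0.617 with slerp weights a = sin((1−f)δ)/sin δ ≈ 1.021, b = sin(fδ)/sin δ ≈ 1.312.
p = a·p₁ + b·p₂ ≈ (-0.973, 0.164, 0.164); φ = arcsin(p_z) ≈ 9.47°, λ = atan2(p_y, p_x) ≈ 170.40°.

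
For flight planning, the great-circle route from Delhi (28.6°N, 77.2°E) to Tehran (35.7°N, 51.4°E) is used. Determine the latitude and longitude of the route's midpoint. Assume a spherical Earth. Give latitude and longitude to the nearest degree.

Write both endpoints as unit vectors p₁, p₂ with components (cos φ cos λ, cos φ sin λ, sin φ).
The central angle between the endpoints is δ = arccos(p₁·p₂) ≈ 0.399 rad (22.9°).
Interpolate at f = 1/2 with slerp weights a = sin((1−f)δ)/sin δ ≈ 0.510, b = sin(fδ)/sin δ ≈ 0.510.
p = a·p₁ + b·p₂ ≈ (0.358, 0.761, 0.542); φ = arcsin(p_z) ≈ 32.81°, λ = atan2(p_y, p_x) ≈ 64.81°.

≈ 33°N, 65°E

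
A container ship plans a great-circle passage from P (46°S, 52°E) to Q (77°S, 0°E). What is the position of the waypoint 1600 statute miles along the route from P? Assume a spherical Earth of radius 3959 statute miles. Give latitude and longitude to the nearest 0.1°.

From cos δ = sin φ₁ sin φ₂ + cos φ₁ cos φ₂ cos Δλ, the central angle is δ ≈ 0.648 rad (37.1°). The total great-circle distance is δ·R ≈ 0.648 × 3959 ≈ 2567 mi, so the target fraction is f = 1600/2567 ≈ 0.623.
Interpolate at f ≈ 0.623 with slerp weights a = sin((1−f)δ)/sin δ ≈ 0.400, b = sin(fδ)/sin δ ≈ 0.651.
p = a·p₁ + b·p₂ ≈ (0.318, 0.219, -0.923); φ = arcsin(p_z) ≈ -67.30°, λ = atan2(p_y, p_x) ≈ 34.60°.

≈ (67.3°S, 34.6°E)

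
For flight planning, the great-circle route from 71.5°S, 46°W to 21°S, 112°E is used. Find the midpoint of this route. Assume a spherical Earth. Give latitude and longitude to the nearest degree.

≈ 64°S, 101°E

The haversine formula gives a central angle δ ≈ 1.506 rad (86.3°) between the endpoints.
Interpolate at f = 1/2 with slerp weights a = sin((1−f)δ)/sin δ ≈ 0.685, b = sin(fδ)/sin δ ≈ 0.685.
p = a·p₁ + b·p₂ ≈ (-0.089, 0.437, -0.895); φ = arcsin(p_z) ≈ -63.54°, λ = atan2(p_y, p_x) ≈ 101.47°.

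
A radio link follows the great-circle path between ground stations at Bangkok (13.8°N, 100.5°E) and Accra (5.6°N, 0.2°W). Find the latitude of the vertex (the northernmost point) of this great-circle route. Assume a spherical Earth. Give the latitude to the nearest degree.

The great circle lies in the plane with unit normal n̂ = (p₁ × p₂)/|p₁ × p₂|.
Here n̂_z ≈ -0.961; the vertex latitude is φ_max = arccos|n̂_z| ≈ 16.0°.
Check via Clairaut: cos φ_max = |cos φ₁| · sin C = cos(13.8°)·sin(81.9°) ≈ 0.961, again giving ≈ 16.0°.

≈ 16°N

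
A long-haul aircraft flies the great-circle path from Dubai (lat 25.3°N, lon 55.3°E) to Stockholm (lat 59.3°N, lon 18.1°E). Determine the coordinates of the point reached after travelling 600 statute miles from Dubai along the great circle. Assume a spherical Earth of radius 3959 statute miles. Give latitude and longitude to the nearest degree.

From cos δ = sin φ₁ sin φ₂ + cos φ₁ cos φ₂ cos Δλ, the central angle is δ ≈ 0.745 rad (42.7°). The total great-circle distance is δ·R ≈ 0.745 × 3959 ≈ 2949 mi, so the target fraction is f = 600/2949 ≈ 0.203.
Interpolate at f ≈ 0.203 with slerp weights a = sin((1−f)δ)/sin δ ≈ 0.825, b = sin(fδ)/sin δ ≈ 0.223.
p = a·p₁ + b·p₂ ≈ (0.533, 0.648, 0.544); φ = arcsin(p_z) ≈ 32.96°, λ = atan2(p_y, p_x) ≈ 50.60°.

≈ lat 33°N, lon 51°E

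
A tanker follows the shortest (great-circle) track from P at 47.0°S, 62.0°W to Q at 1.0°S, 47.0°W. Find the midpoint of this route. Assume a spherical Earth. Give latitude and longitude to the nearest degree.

≈ 24°S, 53°W

The haversine formula gives a central angle δ ≈ 0.835 rad (47.8°) between the endpoints.
Interpolate at f = 1/2 with slerp weights a = sin((1−f)δ)/sin δ ≈ 0.547, b = sin(fδ)/sin δ ≈ 0.547.
p = a·p₁ + b·p₂ ≈ (0.548, -0.729, -0.410); φ = arcsin(p_z) ≈ -24.18°, λ = atan2(p_y, p_x) ≈ -53.07°.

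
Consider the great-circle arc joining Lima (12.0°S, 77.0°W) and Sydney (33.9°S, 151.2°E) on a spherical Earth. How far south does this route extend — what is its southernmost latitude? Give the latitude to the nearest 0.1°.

The great circle lies in the plane with unit normal n̂ = (p₁ × p₂)/|p₁ × p₂|.
Here n̂_z ≈ -0.669; the vertex latitude is φ_max = arccos|n̂_z| ≈ 48.0°.

≈ 48.0°S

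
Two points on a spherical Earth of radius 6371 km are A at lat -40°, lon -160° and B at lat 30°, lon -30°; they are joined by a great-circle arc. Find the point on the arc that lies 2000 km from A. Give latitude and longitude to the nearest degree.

≈ lat -37°, lon -137°

Write both endpoints as unit vectors p₁, p₂ with components (cos φ cos λ, cos φ sin λ, sin φ).
The central angle between the endpoints is δ = arccos(p₁·p₂) ≈ 2.416 rad (138.4°). The total great-circle distance is δ·R ≈ 2.416 × 6371 ≈ 15390 km, so the target fraction is f = 2000/15390 ≈ 0.130.
Interpolate at f ≈ 0.130 with slerp weights a = sin((1−f)δ)/sin δ ≈ 1.299, b = sin(fδ)/sin δ ≈ 0.465.
p = a·p₁ + b·p₂ ≈ (-0.586, -0.542, -0.602); φ = arcsin(p_z) ≈ -37.04°, λ = atan2(p_y, p_x) ≈ -137.26°.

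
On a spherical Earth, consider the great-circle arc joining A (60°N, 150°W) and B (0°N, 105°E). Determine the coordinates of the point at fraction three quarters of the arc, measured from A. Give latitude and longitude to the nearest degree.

Convert each endpoint to a unit vector on the sphere (x = cos φ cos λ, y = cos φ sin λ, z = sin φ).
The central angle between the endpoints is δ = arccos(p₁·p₂) ≈ 1.701 rad (97.4°).
Interpolate at f = 3/4 with slerp weights a = sin((1−f)δ)/sin δ ≈ 0.416, b = sin(fδ)/sin δ ≈ 0.965.
p = a·p₁ + b·p₂ ≈ (-0.430, 0.828, 0.360); φ = arcsin(p_z) ≈ 21.11°, λ = atan2(p_y, p_x) ≈ 117.44°.

≈ (21°N, 117°E)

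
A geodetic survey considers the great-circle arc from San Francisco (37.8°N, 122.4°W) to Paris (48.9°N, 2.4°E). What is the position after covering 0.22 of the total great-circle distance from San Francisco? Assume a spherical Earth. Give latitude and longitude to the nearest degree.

≈ 52°N, 107°W

Write both endpoints as unit vectors p₁, p₂ with components (cos φ cos λ, cos φ sin λ, sin φ).
The central angle between the endpoints is δ = arccos(p₁·p₂) ≈ 1.405 rad (80.5°).
Interpolate at f = 0.22 with slerp weights a = sin((1−f)δ)/sin δ ≈ 0.902, b = sin(fδ)/sin δ ≈ 0.308.
p = a·p₁ + b·p₂ ≈ (-0.179, -0.593, 0.785); φ = arcsin(p_z) ≈ 51.72°, λ = atan2(p_y, p_x) ≈ -106.81°.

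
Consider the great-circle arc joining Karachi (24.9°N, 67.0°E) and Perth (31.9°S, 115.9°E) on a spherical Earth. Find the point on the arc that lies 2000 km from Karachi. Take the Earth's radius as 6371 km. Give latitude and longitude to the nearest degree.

≈ (11°N, 79°E)

Convert each endpoint to a unit vector on the sphere (x = cos φ cos λ, y = cos φ sin λ, z = sin φ).
The central angle between the endpoints is δ = arccos(p₁·p₂) ≈ 1.283 rad (73.5°). The total great-circle distance is δ·R ≈ 1.283 × 6371 ≈ 8175 km, so the target fraction is f = 2000/8175 ≈ 0.245.
Interpolate at f ≈ 0.245 with slerp weights a = sin((1−f)δ)/sin δ ≈ 0.860, b = sin(fδ)/sin δ ≈ 0.322.
p = a·p₁ + b·p₂ ≈ (0.185, 0.964, 0.192); φ = arcsin(p_z) ≈ 11.06°, λ = atan2(p_y, p_x) ≈ 79.12°.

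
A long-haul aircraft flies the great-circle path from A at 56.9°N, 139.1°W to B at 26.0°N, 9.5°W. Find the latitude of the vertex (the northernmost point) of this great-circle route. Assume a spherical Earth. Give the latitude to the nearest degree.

≈ 68°N

The great circle lies in the plane with unit normal n̂ = (p₁ × p₂)/|p₁ × p₂|.
Here n̂_z ≈ +0.379; the vertex latitude is φ_max = arccos|n̂_z| ≈ 67.7°.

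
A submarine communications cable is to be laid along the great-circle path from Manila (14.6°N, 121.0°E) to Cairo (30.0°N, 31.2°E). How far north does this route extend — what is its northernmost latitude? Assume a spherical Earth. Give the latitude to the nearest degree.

The great circle lies in the plane with unit normal n̂ = (p₁ × p₂)/|p₁ × p₂|.
Here n̂_z ≈ -0.845; the vertex latitude is φ_max = arccos|n̂_z| ≈ 32.3°.

≈ 32°N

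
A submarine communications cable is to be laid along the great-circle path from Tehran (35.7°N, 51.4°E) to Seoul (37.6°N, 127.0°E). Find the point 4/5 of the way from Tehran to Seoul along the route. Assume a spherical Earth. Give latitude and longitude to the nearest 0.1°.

Write both endpoints as unit vectors p₁, p₂ with components (cos φ cos λ, cos φ sin λ, sin φ).
The central angle between the endpoints is δ = arccos(p₁·p₂) ≈ 1.029 rad (58.9°).
Interpolate at f = 4/5 with slerp weights a = sin((1−f)δ)/sin δ ≈ 0.238, b = sin(fδ)/sin δ ≈ 0.856.
p = a·p₁ + b·p₂ ≈ (-0.287, 0.693, 0.661); φ = arcsin(p_z) ≈ 41.40°, λ = atan2(p_y, p_x) ≈ 112.52°.

≈ 41.4°N, 112.5°E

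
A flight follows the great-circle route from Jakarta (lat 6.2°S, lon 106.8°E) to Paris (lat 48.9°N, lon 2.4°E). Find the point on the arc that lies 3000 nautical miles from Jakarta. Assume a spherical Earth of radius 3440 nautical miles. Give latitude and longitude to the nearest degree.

Write both endpoints as unit vectors p₁, p₂ with components (cos φ cos λ, cos φ sin λ, sin φ).
The central angle between the endpoints is δ = arccos(p₁·p₂) ≈ 1.817 rad (104.1°). The total great-circle distance is δ·R ≈ 1.817 × 3440 ≈ 6251 nmi, so the target fraction is f = 3000/6251 ≈ 0.480.
Interpolate at f ≈ 0.480 with slerp weights a = sin((1−f)δ)/sin δ ≈ 0.836, b = sin(fδ)/sin δ ≈ 0.790.
p = a·p₁ + b·p₂ ≈ (0.278, 0.817, 0.505); φ = arcsin(p_z) ≈ 30.31°, λ = atan2(p_y, p_x) ≈ 71.19°.

≈ lat 30°N, lon 71°E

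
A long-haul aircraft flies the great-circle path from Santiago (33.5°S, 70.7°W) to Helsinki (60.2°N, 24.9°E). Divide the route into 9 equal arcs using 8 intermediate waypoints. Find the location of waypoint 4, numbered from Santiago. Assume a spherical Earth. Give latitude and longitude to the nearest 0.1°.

Convert each endpoint to a unit vector on the sphere (x = cos φ cos λ, y = cos φ sin λ, z = sin φ).
The central angle between the endpoints is δ = arccos(p₁·p₂) ≈ 2.117 rad (121.3°).
Interpolate at f = 4/9 with slerp weights a = sin((1−f)δ)/sin δ ≈ 1.080, b = sin(fδ)/sin δ ≈ 0.946.
p = a·p₁ + b·p₂ ≈ (0.724, -0.652, 0.224); φ = arcsin(p_z) ≈ 12.96°, λ = atan2(p_y, p_x) ≈ -42.02°.

≈ 13.0°N, 42.0°W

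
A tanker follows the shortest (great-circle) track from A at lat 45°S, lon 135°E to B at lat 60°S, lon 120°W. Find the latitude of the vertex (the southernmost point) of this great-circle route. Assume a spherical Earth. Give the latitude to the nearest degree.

The great circle lies in the plane with unit normal n̂ = (p₁ × p₂)/|p₁ × p₂|.
Here n̂_z ≈ +0.400; the vertex latitude is φ_max = arccos|n̂_z| ≈ 66.4°.

≈ 66°S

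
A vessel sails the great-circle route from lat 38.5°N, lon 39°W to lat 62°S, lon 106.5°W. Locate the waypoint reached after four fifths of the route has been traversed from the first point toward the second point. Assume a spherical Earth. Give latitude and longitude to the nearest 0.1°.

The haversine formula gives a central angle δ ≈ 1.992 rad (114.1°) between the endpoints.
Interpolate at f = 4/5 with slerp weights a = sin((1−f)δ)/sin δ ≈ 0.425, b = sin(fδ)/sin δ ≈ 1.096.
p = a·p₁ + b·p₂ ≈ (0.113, -0.703, -0.703); φ = arcsin(p_z) ≈ -44.64°, λ = atan2(p_y, p_x) ≈ -80.90°.

≈ lat 44.6°S, lon 80.9°W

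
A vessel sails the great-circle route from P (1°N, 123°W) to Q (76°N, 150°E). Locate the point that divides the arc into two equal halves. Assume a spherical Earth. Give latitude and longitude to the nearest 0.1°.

≈ (43.5°N, 136.4°W)

Convert each endpoint to a unit vector on the sphere (x = cos φ cos λ, y = cos φ sin λ, z = sin φ).
The central angle between the endpoints is δ = arccos(p₁·p₂) ≈ 1.541 rad (88.3°).
Interpolate at f = 1/2 with slerp weights a = sin((1−f)δ)/sin δ ≈ 0.697, b = sin(fδ)/sin δ ≈ 0.697.
p = a·p₁ + b·p₂ ≈ (-0.525, -0.500, 0.688); φ = arcsin(p_z) ≈ 43.50°, λ = atan2(p_y, p_x) ≈ -136.42°.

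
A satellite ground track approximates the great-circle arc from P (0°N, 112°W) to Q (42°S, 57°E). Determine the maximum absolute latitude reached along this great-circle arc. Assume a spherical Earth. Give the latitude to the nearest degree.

The great circle lies in the plane with unit normal n̂ = (p₁ × p₂)/|p₁ × p₂|.
Here n̂_z ≈ +0.207; the vertex latitude is φ_max = arccos|n̂_z| ≈ 78.0°.
Check via Clairaut: cos φ_max = |cos φ₁| · sin C = cos(0.0°)·sin(168.0°) ≈ 0.207, again giving ≈ 78.0°.

≈ 78°S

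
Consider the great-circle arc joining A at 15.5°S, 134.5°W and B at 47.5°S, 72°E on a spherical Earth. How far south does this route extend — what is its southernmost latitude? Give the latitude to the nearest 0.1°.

The great circle lies in the plane with unit normal n̂ = (p₁ × p₂)/|p₁ × p₂|.
Here n̂_z ≈ -0.315; the vertex latitude is φ_max = arccos|n̂_z| ≈ 71.6°.

≈ 71.6°S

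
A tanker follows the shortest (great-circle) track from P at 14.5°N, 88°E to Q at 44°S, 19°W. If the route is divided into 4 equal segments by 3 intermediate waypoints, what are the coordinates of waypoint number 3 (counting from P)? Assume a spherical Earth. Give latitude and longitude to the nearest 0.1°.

≈ 38.3°S, 17.8°E

From cos δ = sin φ₁ sin φ₂ + cos φ₁ cos φ₂ cos Δλ, the central angle is δ ≈ 1.958 rad (112.2°).
Interpolate at f = 3/4 with slerp weights a = sin((1−f)δ)/sin δ ≈ 0.508, b = sin(fδ)/sin δ ≈ 1.074.
p = a·p₁ + b·p₂ ≈ (0.748, 0.240, -0.619); φ = arcsin(p_z) ≈ -38.25°, λ = atan2(p_y, p_x) ≈ 17.77°.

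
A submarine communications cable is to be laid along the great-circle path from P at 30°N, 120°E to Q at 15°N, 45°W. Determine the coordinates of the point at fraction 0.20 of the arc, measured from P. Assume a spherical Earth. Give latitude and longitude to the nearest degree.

≈ 54°N, 105°E

From cos δ = sin φ₁ sin φ₂ + cos φ₁ cos φ₂ cos Δλ, the central angle is δ ≈ 2.317 rad (132.7°).
Interpolate at f = 0.20 with slerp weights a = sin((1−f)δ)/sin δ ≈ 1.307, b = sin(fδ)/sin δ ≈ 0.608.
p = a·p₁ + b·p₂ ≈ (-0.151, 0.565, 0.811); φ = arcsin(p_z) ≈ 54.22°, λ = atan2(p_y, p_x) ≈ 104.92°.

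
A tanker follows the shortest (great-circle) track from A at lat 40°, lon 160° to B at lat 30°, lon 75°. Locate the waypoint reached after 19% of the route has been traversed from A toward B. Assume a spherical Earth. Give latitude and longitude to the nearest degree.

≈ lat 43°, lon 143°

Write both endpoints as unit vectors p₁, p₂ with components (cos φ cos λ, cos φ sin λ, sin φ).
The central angle between the endpoints is δ = arccos(p₁·p₂) ≈ 1.182 rad (67.7°).
Interpolate at f = 0.19 with slerp weights a = sin((1−f)δ)/sin δ ≈ 0.884, b = sin(fδ)/sin δ ≈ 0.241.
p = a·p₁ + b·p₂ ≈ (-0.582, 0.433, 0.688); φ = arcsin(p_z) ≈ 43.50°, λ = atan2(p_y, p_x) ≈ 143.37°.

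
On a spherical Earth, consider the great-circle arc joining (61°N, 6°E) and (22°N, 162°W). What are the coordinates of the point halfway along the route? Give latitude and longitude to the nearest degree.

≈ (70°N, 149°W)

Write both endpoints as unit vectors p₁, p₂ with components (cos φ cos λ, cos φ sin λ, sin φ).
The central angle between the endpoints is δ = arccos(p₁·p₂) ≈ 1.683 rad (96.4°).
Interpolate at f = 1/2 with slerp weights a = sin((1−f)δ)/sin δ ≈ 0.750, b = sin(fδ)/sin δ ≈ 0.750.
p = a·p₁ + b·p₂ ≈ (-0.300, -0.177, 0.937); φ = arcsin(p_z) ≈ 69.62°, λ = atan2(p_y, p_x) ≈ -149.45°.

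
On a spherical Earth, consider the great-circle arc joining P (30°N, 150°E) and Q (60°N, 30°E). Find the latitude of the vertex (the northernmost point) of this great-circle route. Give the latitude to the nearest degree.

≈ 67°N

The great circle lies in the plane with unit normal n̂ = (p₁ × p₂)/|p₁ × p₂|.
Here n̂_z ≈ -0.384; the vertex latitude is φ_max = arccos|n̂_z| ≈ 67.4°.
Check via Clairaut: cos φ_max = |cos φ₁| · sin C = cos(30.0°)·sin(26.3°) ≈ 0.384, again giving ≈ 67.4°.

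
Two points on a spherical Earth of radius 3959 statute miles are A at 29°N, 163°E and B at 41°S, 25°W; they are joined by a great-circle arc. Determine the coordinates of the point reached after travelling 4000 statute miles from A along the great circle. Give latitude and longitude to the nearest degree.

Convert each endpoint to a unit vector on the sphere (x = cos φ cos λ, y = cos φ sin λ, z = sin φ).
The central angle between the endpoints is δ = arccos(p₁·p₂) ≈ 2.903 rad (166.3°). The total great-circle distance is δ·R ≈ 2.903 × 3959 ≈ 11494 mi, so the target fraction is f = 4000/11494 ≈ 0.348.
Interpolate at f ≈ 0.348 with slerp weights a = sin((1−f)δ)/sin δ ≈ 4.017, b = sin(fδ)/sin δ ≈ 3.587.
p = a·p₁ + b·p₂ ≈ (-0.906, -0.117, -0.406); φ = arcsin(p_z) ≈ -23.94°, λ = atan2(p_y, p_x) ≈ -172.65°.

≈ 24°S, 173°W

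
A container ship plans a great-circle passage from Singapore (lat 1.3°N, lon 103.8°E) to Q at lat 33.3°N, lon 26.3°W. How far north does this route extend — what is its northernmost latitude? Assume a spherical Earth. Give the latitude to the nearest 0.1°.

≈ 41.3°N

The great circle lies in the plane with unit normal n̂ = (p₁ × p₂)/|p₁ × p₂|.
Here n̂_z ≈ -0.751; the vertex latitude is φ_max = arccos|n̂_z| ≈ 41.3°.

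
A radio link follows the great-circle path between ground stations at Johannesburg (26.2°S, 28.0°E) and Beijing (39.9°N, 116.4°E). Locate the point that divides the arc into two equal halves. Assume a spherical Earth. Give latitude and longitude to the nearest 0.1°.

Write both endpoints as unit vectors p₁, p₂ with components (cos φ cos λ, cos φ sin λ, sin φ).
The central angle between the endpoints is δ = arccos(p₁·p₂) ≈ 1.838 rad (105.3°).
Interpolate at f = 1/2 with slerp weights a = sin((1−f)δ)/sin δ ≈ 0.824, b = sin(fδ)/sin δ ≈ 0.824.
p = a·p₁ + b·p₂ ≈ (0.372, 0.914, 0.165); φ = arcsin(p_z) ≈ 9.49°, λ = atan2(p_y, p_x) ≈ 67.85°.

≈ 9.5°N, 67.9°E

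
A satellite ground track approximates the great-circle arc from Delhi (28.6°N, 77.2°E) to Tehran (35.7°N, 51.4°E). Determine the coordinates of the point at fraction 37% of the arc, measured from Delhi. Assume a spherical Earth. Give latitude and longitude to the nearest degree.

≈ 32°N, 68°E

The haversine formula gives a central angle δ ≈ 0.399 rad (22.9°) between the endpoints.
Interpolate at f = 0.37 with slerp weights a = sin((1−f)δ)/sin δ ≈ 0.640, b = sin(fδ)/sin δ ≈ 0.379.
p = a·p₁ + b·p₂ ≈ (0.316, 0.788, 0.527); φ = arcsin(p_z) ≈ 31.83°, λ = atan2(p_y, p_x) ≈ 68.14°.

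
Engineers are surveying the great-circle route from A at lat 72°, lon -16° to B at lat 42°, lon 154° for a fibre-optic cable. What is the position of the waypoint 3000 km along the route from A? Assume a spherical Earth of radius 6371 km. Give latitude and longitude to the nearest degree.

≈ lat 81°, lon 141°

Write both endpoints as unit vectors p₁, p₂ with components (cos φ cos λ, cos φ sin λ, sin φ).
The central angle between the endpoints is δ = arccos(p₁·p₂) ≈ 1.148 rad (65.8°). The total great-circle distance is δ·R ≈ 1.148 × 6371 ≈ 7315 km, so the target fraction is f = 3000/7315 ≈ 0.410.
Interpolate at f ≈ 0.410 with slerp weights a = sin((1−f)δ)/sin δ ≈ 0.687, b = sin(fδ)/sin δ ≈ 0.497.
p = a·p₁ + b·p₂ ≈ (-0.128, 0.104, 0.986); φ = arcsin(p_z) ≈ 80.52°, λ = atan2(p_y, p_x) ≈ 141.07°.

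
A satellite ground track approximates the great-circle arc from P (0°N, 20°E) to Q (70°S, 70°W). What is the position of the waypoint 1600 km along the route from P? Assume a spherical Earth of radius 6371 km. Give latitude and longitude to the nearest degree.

The haversine formula gives a central angle δ ≈ 1.571 rad (90.0°) between the endpoints. The total great-circle distance is δ·R ≈ 1.571 × 6371 ≈ 10008 km, so the target fraction is f = 1600/10008 ≈ 0.160.
Interpolate at f ≈ 0.160 with slerp weights a = sin((1−f)δ)/sin δ ≈ 0.969, b = sin(fδ)/sin δ ≈ 0.249.
p = a·p₁ + b·p₂ ≈ (0.939, 0.251, -0.234); φ = arcsin(p_z) ≈ -13.50°, λ = atan2(p_y, p_x) ≈ 14.99°.

≈ (14°S, 15°E)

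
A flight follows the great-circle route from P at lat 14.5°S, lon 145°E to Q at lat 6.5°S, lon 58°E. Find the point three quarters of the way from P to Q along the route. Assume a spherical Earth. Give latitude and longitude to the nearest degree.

≈ lat 11°S, lon 79°E

From cos δ = sin φ₁ sin φ₂ + cos φ₁ cos φ₂ cos Δλ, the central angle is δ ≈ 1.492 rad (85.5°).
Interpolate at f = 3/4 with slerp weights a = sin((1−f)δ)/sin δ ≈ 0.366, b = sin(fδ)/sin δ ≈ 0.902.
p = a·p₁ + b·p₂ ≈ (0.185, 0.963, -0.194); φ = arcsin(p_z) ≈ -11.17°, λ = atan2(p_y, p_x) ≈ 79.12°.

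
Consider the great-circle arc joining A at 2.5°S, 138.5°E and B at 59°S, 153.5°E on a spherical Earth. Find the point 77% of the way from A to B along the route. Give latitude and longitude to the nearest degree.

≈ 46°S, 148°E

From cos δ = sin φ₁ sin φ₂ + cos φ₁ cos φ₂ cos Δλ, the central angle is δ ≈ 1.007 rad (57.7°).
Interpolate at f = 0.77 with slerp weights a = sin((1−f)δ)/sin δ ≈ 0.272, b = sin(fδ)/sin δ ≈ 0.828.
p = a·p₁ + b·p₂ ≈ (-0.585, 0.370, -0.722); φ = arcsin(p_z) ≈ -46.20°, λ = atan2(p_y, p_x) ≈ 147.68°.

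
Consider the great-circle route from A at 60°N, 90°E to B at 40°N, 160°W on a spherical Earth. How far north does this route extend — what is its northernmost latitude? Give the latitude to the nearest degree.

≈ 67°N

The great circle lies in the plane with unit normal n̂ = (p₁ × p₂)/|p₁ × p₂|.
Here n̂_z ≈ +0.398; the vertex latitude is φ_max = arccos|n̂_z| ≈ 66.6°.
Check via Clairaut: cos φ_max = |cos φ₁| · sin C = cos(60.0°)·sin(52.7°) ≈ 0.398, again giving ≈ 66.6°.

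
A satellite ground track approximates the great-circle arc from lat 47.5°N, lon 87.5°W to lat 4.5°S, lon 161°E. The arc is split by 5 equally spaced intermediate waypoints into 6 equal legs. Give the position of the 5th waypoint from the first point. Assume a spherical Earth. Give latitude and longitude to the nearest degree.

≈ lat 9°N, lon 173°E

Write both endpoints as unit vectors p₁, p₂ with components (cos φ cos λ, cos φ sin λ, sin φ).
The central angle between the endpoints is δ = arccos(p₁·p₂) ≈ 1.880 rad (107.7°).
Interpolate at f = 5/6 with slerp weights a = sin((1−f)δ)/sin δ ≈ 0.324, b = sin(fδ)/sin δ ≈ 1.050.
p = a·p₁ + b·p₂ ≈ (-0.980, 0.122, 0.156); φ = arcsin(p_z) ≈ 8.99°, λ = atan2(p_y, p_x) ≈ 172.89°.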